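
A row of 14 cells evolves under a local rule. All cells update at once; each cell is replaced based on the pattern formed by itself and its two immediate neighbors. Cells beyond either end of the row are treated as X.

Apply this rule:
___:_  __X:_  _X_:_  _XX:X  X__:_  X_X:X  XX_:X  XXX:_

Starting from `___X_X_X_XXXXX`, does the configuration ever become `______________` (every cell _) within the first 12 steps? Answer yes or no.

____X_X_XX____
_____X_XXX____
______XX_X____
______XXX_____
______X_X_____
_______X______
______________
all cells are _ at step 7

yes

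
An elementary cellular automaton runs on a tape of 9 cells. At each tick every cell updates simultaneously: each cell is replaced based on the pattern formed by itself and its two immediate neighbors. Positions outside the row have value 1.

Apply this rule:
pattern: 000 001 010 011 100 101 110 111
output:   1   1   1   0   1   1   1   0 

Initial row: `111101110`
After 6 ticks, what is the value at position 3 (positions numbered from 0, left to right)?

1

000110011
111011100
001100111
110111000
011001111
101110000
position 3 holds 1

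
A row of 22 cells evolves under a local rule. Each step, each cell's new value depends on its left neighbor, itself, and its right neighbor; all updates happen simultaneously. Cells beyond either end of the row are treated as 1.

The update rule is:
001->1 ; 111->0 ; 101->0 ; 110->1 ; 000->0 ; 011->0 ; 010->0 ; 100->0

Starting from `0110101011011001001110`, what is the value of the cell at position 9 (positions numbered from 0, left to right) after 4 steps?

1

0010000001001010010010
0100000010010000100100
0000000100100001001001
0000001001000010010010
position 9 holds 1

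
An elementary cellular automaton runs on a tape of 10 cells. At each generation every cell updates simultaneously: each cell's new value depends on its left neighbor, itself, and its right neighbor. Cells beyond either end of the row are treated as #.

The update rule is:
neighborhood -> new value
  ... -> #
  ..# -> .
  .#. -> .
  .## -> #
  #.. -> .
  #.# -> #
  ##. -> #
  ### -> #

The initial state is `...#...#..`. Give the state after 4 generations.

.#...#....
#..#...##.
#....#.###
#.##..####

#.##..####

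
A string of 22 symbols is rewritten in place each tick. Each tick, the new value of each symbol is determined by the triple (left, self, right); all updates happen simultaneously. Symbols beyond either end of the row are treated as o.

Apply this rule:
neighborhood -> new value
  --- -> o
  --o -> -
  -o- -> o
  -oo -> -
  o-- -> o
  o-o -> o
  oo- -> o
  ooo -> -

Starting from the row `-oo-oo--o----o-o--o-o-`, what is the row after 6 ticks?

o-oo-oo-oooo-oooo-oooo
oo-oo-oo---oo---oo----
-oo-oo-ooo--ooo--oooo-
o-oo-oo--oo---oo----oo
oo-oo-oo--ooo--oooo---
-oo-oo-oo---oo----ooo-

-oo-oo-oo---oo----ooo-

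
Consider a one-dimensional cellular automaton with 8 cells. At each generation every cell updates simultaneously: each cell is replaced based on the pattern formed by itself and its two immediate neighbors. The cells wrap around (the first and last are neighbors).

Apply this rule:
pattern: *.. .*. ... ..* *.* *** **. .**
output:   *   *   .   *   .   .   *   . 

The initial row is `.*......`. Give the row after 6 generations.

.....***

generation 1: ***.....
generation 2: ..**...*
generation 3: **.**.**
generation 4: .*..*...
generation 5: ******..
generation 6: .....***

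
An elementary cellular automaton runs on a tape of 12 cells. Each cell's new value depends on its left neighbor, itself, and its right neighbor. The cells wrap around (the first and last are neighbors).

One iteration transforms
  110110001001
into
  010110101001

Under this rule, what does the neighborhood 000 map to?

At position 6 the neighborhood is 000; the next row has 1 there.

1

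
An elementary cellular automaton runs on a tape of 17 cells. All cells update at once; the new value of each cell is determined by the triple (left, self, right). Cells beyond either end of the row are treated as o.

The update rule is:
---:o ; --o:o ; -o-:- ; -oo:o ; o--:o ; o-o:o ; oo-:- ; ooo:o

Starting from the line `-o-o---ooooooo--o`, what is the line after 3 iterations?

o-o-ooooooooo-ooo
-o-ooooooooo-oooo
o-ooooooooo-ooooo

o-ooooooooo-ooooo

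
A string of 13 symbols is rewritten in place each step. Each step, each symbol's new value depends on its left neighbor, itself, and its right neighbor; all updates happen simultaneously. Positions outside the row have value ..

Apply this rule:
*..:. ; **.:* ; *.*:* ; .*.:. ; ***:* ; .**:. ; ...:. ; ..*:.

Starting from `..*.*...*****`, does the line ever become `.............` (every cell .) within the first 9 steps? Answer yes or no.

yes

step 1: ...*.....****
step 2: ..........***
step 3: ...........**
step 4: ............*
step 5: .............
all cells are . at step 5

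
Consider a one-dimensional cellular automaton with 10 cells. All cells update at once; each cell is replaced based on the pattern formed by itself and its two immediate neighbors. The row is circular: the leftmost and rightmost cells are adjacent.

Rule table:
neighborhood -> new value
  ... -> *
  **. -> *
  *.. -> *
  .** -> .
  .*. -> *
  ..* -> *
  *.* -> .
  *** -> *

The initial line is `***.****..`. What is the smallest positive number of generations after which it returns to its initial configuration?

.**..*****
..***.****
**.**..***
**..***.**
****.**..*
****..***.
.*****.**.
*.****..**
*..*****.*
***.****..

10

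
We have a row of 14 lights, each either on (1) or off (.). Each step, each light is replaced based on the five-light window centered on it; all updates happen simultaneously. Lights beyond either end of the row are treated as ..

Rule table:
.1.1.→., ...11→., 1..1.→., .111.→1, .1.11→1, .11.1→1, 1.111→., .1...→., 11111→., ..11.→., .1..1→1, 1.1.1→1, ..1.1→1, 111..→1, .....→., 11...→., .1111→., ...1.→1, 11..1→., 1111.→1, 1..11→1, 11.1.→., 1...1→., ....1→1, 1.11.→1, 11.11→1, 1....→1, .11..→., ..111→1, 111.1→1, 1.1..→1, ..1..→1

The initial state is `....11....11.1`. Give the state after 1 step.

..1....11..1.1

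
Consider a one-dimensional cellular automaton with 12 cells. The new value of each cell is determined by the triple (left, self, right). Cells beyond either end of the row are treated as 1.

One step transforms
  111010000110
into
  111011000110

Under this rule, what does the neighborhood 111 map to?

1

At position 0 the neighborhood is 111; the next row has 1 there.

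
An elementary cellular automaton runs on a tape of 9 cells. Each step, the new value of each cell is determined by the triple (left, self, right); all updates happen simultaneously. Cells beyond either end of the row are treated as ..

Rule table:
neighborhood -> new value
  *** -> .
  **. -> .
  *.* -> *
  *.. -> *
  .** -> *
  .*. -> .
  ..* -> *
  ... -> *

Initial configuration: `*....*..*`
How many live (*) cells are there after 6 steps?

step 1: .****.**.
step 2: **...**.*
step 3: *.****.*.
step 4: .**...*.*
step 5: **.***.*.
step 6: *.**..*.*
count of *: 5

5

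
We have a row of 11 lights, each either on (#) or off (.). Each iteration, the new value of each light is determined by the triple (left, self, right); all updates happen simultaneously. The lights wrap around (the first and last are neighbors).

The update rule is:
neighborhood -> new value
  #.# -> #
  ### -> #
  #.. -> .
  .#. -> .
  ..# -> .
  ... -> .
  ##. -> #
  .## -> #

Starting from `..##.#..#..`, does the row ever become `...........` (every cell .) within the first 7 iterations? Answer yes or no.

no

iteration 1: ..###......
iteration 2: ..###......  (fixed point — unchanged through iteration 7)
iteration 7 is ..###......, still not uniform .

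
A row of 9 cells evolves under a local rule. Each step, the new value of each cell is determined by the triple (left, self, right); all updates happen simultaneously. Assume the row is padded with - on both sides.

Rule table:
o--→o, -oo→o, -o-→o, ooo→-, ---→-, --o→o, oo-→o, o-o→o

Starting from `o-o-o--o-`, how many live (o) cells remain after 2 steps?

ooooooooo
o-------o
count of o: 2

2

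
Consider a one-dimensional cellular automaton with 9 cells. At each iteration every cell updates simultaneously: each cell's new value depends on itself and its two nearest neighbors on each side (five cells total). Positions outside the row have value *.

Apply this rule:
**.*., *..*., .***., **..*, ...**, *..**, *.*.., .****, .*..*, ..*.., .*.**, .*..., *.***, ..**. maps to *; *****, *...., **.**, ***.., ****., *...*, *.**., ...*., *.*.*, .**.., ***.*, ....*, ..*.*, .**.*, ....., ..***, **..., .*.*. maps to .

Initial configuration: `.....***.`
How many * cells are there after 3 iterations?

2

....*.*..
......***
.....*.*.
count of *: 2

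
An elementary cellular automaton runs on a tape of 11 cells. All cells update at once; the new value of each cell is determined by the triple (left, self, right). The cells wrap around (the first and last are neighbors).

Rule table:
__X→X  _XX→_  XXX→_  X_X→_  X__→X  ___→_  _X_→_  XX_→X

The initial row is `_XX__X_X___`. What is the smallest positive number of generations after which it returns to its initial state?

generation 1: X_XXX___X__
generation 2: ____XX_X_XX
generation 3: X__X_X____X
generation 4: XXX___X__X_
generation 5: __XX_X_XX__
generation 6: _X_X____XX_
generation 7: X___X__X_XX
generation 8: XX_X_XX____
generation 9: _X____XX__X
generation 10: __X__X_XXX_
generation 11: _X_XX____XX
generation 12: ____XX__X_X
generation 13: X__X_XXX___
generation 14: _XX____XX_X
generation 15: __XX__X_X__
generation 16: _X_XXX___X_
generation 17: X____XX_X_X
generation 18: XX__X_X____
generation 19: _XXX___X__X
generation 20: ___XX_X_XX_
generation 21: __X_X____XX
generation 22: XX___X__X_X
generation 23: _XX_X_XX___
generation 24: X_X____XX__
generation 25: ___X__X_XXX
generation 26: X_X_XX____X
generation 27: X____XX__X_
generation 28: _X__X_XXX__
generation 29: X_XX____XX_
generation 30: ___XX__X_X_
generation 31: __X_XXX___X
generation 32: XX____XX_X_
generation 33: _XX__X_X___

33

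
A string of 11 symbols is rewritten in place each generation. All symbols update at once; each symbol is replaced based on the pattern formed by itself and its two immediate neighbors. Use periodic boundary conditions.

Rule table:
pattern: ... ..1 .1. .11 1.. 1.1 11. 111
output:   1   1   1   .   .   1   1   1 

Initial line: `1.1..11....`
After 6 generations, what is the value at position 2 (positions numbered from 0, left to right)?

generation 1: 111.1.1.111
generation 2: 11111111.11
generation 3: 111111111.1
generation 4: 1111111111.
generation 5: .1111111111
generation 6: 1.111111111
position 2 holds 1

1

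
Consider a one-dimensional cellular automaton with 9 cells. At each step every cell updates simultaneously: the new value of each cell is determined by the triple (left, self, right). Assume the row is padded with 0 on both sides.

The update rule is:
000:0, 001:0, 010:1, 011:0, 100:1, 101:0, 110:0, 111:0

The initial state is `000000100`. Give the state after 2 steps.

000000001

000000110
000000001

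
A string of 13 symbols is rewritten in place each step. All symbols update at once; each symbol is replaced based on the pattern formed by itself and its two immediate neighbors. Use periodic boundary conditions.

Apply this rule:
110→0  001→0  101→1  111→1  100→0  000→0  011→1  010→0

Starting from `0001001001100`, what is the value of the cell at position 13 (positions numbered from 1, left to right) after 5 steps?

0

0000000001000
0000000000000
0000000000000  (fixed point — unchanged through step 5)
position 13 holds 0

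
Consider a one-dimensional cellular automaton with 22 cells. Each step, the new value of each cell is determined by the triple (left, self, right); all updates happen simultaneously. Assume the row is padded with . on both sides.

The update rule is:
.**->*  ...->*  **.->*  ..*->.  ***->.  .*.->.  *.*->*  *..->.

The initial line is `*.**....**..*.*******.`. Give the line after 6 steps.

.*...***.*...*.**..**.

step 1: .***.**.**...**.....*.
step 2: .*.*******.*.**.***...
step 3: ..**.....**.*****.*.**
step 4: *.**.***.****...**.***
step 5: .*****.***..*.*.****.*
step 6: .*...***.*...*.**..**.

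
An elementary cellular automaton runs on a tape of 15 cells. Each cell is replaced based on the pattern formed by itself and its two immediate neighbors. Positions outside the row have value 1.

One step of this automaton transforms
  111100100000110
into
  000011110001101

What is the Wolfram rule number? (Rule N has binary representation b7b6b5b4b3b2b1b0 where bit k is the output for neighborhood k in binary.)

position 0: 111 → 0  (bit 7 = 0)
position 3: 110 → 0  (bit 6 = 0)
position 14: 101 → 1  (bit 5 = 1)
position 4: 100 → 1  (bit 4 = 1)
position 12: 011 → 1  (bit 3 = 1)
position 6: 010 → 1  (bit 2 = 1)
position 5: 001 → 1  (bit 1 = 1)
position 8: 000 → 0  (bit 0 = 0)
bits b7..b0 = 00111110 = 62

62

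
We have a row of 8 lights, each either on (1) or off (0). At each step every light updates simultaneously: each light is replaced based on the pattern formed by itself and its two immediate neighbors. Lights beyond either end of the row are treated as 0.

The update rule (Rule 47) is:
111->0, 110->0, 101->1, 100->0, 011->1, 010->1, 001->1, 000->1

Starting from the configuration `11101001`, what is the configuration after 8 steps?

step 1: 10011011
step 2: 10110110
step 3: 11101100
step 4: 10011001
step 5: 10110011
step 6: 11100110
step 7: 10001100
step 8: 10111001

10111001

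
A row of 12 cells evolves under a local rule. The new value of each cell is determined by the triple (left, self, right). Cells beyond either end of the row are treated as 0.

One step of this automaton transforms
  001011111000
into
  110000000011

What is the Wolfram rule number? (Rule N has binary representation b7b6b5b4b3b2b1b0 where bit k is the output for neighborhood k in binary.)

position 5: 111 → 0  (bit 7 = 0)
position 8: 110 → 0  (bit 6 = 0)
position 3: 101 → 0  (bit 5 = 0)
position 9: 100 → 0  (bit 4 = 0)
position 4: 011 → 0  (bit 3 = 0)
position 2: 010 → 0  (bit 2 = 0)
position 1: 001 → 1  (bit 1 = 1)
position 0: 000 → 1  (bit 0 = 1)
bits b7..b0 = 00000011 = 3

3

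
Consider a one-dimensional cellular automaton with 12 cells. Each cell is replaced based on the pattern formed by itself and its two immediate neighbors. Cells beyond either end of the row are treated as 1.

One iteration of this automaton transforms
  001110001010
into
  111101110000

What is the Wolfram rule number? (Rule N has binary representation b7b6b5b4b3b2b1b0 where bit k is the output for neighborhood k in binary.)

position 3: 111 → 1  (bit 7 = 1)
position 4: 110 → 0  (bit 6 = 0)
position 9: 101 → 0  (bit 5 = 0)
position 0: 100 → 1  (bit 4 = 1)
position 2: 011 → 1  (bit 3 = 1)
position 8: 010 → 0  (bit 2 = 0)
position 1: 001 → 1  (bit 1 = 1)
position 6: 000 → 1  (bit 0 = 1)
bits b7..b0 = 10011011 = 155

155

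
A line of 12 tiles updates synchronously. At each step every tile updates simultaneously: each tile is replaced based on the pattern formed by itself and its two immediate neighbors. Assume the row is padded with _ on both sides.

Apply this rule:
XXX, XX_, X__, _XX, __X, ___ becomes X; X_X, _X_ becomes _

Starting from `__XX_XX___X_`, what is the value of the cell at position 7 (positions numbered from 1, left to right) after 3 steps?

X

XXXX_XXXXX_X
XXXX_XXXXX__
XXXX_XXXXXXX
position 7 holds X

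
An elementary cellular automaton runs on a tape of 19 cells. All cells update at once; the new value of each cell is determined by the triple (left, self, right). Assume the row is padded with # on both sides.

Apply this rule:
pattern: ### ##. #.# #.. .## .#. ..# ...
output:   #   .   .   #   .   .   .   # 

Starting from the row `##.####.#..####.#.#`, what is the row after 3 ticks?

#...##...#..##.....
.##...##..#...####.
...##...#..##..##..

...##...#..##..##..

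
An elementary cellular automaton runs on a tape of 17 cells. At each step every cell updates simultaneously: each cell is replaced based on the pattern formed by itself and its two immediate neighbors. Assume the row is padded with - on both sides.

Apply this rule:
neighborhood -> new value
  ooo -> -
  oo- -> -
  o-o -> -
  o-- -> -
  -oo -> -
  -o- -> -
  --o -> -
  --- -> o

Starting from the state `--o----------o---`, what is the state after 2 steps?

o---oooooooo---oo
--o----------o---

--o----------o---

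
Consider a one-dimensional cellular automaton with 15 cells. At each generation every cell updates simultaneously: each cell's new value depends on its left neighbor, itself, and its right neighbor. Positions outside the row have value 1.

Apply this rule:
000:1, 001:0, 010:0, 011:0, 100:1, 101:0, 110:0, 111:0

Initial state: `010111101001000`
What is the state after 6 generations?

111111001000000

generation 1: 000000000100110
generation 2: 111111110010000
generation 3: 000000001001110
generation 4: 111111100100000
generation 5: 000000010011110
generation 6: 111111001000000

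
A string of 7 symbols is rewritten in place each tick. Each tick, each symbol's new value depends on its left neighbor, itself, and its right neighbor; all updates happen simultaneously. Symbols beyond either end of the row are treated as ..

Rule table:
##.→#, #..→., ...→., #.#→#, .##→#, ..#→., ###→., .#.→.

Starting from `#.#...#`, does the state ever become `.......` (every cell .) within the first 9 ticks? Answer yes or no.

yes

tick 1: .#.....
tick 2: .......
all cells are . at tick 2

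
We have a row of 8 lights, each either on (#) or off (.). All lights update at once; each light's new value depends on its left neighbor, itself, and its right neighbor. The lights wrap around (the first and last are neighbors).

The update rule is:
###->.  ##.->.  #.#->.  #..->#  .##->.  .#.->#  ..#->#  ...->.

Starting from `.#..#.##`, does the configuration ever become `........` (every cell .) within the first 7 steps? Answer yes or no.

no

.####...
#....#..
##..####
..##....
.#..#...
######..
......##
step 7 is ......##, still not uniform .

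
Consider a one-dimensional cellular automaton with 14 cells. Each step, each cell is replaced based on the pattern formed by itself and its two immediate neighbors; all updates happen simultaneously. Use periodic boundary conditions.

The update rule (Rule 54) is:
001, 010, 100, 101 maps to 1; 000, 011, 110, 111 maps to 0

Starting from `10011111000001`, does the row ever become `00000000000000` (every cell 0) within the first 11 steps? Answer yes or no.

no

step 1: 01100000100010
step 2: 10010001110111
step 3: 01111010001000
step 4: 10000111011100
step 5: 11001000100011
step 6: 00111101110100
step 7: 01000010001110
step 8: 11100111010001
step 9: 00011000111010
step 10: 00100101000111
step 11: 11111111101000
step 11 is 11111111101000, still not uniform 0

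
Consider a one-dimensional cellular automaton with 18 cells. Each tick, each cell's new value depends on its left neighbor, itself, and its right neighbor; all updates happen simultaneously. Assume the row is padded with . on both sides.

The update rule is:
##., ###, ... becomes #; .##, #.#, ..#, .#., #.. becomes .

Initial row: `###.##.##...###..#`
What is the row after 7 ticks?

.##..#..#.#..##...
..#...........#.##
#...#########....#
..#..########.##..
#.....#######..#.#
..###..######.....
#..##...#####.####

#..##...#####.####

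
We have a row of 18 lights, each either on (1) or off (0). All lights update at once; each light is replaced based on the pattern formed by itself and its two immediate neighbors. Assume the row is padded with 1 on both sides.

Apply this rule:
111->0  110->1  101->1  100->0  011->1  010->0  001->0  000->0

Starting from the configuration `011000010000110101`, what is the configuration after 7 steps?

step 1: 111000000000111011
step 2: 001000000000101110
step 3: 000000000000011011
step 4: 000000000000011110
step 5: 000000000000010011
step 6: 000000000000000010
step 7: 000000000000000001

000000000000000001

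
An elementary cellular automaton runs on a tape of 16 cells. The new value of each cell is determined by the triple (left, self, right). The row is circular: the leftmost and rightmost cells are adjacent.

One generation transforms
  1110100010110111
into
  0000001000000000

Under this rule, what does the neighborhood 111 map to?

0

At position 0 the neighborhood is 111; the next row has 0 there.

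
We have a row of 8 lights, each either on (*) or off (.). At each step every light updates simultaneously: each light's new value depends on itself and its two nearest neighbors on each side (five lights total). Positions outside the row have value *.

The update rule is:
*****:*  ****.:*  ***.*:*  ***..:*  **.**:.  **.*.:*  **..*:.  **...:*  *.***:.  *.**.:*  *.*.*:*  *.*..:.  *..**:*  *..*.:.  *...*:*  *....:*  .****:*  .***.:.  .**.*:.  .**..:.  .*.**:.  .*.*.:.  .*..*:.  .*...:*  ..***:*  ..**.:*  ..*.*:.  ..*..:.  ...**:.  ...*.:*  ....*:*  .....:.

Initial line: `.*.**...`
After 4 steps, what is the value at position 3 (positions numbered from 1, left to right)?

**.*.**.
****.*..
*****..*
*****.**
position 3 holds *

*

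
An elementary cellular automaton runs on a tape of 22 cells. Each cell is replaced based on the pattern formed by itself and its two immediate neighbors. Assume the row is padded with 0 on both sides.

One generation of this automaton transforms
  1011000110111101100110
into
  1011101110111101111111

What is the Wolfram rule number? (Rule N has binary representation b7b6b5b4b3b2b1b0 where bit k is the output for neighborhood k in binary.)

position 11: 111 → 1  (bit 7 = 1)
position 3: 110 → 1  (bit 6 = 1)
position 1: 101 → 0  (bit 5 = 0)
position 4: 100 → 1  (bit 4 = 1)
position 2: 011 → 1  (bit 3 = 1)
position 0: 010 → 1  (bit 2 = 1)
position 6: 001 → 1  (bit 1 = 1)
position 5: 000 → 0  (bit 0 = 0)
bits b7..b0 = 11011110 = 222

222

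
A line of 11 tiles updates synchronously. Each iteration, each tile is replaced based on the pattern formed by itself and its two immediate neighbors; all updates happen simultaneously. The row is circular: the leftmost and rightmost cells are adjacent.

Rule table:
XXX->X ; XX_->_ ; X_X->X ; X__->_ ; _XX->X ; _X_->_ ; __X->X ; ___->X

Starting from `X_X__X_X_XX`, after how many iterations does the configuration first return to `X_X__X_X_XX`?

11

iteration 1: _X__X_X_XXX
iteration 2: X__X_X_XXX_
iteration 3: __X_X_XXX_X
iteration 4: _X_X_XXX_X_
iteration 5: X_X_XXX_X__
iteration 6: _X_XXX_X__X
iteration 7: X_XXX_X__X_
iteration 8: _XXX_X__X_X
iteration 9: XXX_X__X_X_
iteration 10: XX_X__X_X_X
iteration 11: X_X__X_X_XX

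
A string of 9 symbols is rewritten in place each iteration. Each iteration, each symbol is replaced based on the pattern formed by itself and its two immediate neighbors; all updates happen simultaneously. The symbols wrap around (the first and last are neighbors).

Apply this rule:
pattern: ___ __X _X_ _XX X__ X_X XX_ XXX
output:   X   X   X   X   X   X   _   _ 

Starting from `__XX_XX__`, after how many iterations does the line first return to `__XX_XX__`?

XXX_XX_XX
___XX_XX_
XXXX_XX_X
____XX_XX
XXXXX_XX_
X____XX_X
_XXXXX_XX
XX____XX_
X_XXXXX_X
_XX____XX
XX_XXXXX_
X_XX____X
_XX_XXXXX
XX_XX____
X_XX_XXXX
_XX_XX___
XX_XX_XXX
__XX_XX__

18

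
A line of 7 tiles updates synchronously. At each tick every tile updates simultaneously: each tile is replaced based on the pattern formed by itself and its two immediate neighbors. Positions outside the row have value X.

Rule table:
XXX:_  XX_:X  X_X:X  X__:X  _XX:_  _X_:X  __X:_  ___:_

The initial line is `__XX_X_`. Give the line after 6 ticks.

_XX_XX_

tick 1: X__XXXX
tick 2: XX_____
tick 3: _XX____
tick 4: X_XX___
tick 5: XX_XX__
tick 6: _XX_XX_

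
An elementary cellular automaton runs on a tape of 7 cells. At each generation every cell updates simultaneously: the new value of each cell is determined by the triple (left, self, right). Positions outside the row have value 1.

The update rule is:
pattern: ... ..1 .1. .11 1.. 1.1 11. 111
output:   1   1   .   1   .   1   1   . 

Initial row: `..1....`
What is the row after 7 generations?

.1..111
1..11..
1.111.1
111.111
..111..
.11.1.1
1111.11

1111.11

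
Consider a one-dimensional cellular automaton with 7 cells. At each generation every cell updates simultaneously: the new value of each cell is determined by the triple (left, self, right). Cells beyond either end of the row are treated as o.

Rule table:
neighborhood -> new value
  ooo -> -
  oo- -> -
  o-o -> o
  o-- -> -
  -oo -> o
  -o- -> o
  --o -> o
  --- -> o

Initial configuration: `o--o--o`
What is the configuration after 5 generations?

-oo-oo-

generation 1: --oo-oo
generation 2: -oo-oo-
generation 3: oo-oo-o
generation 4: --oo-oo  (repeats generation 1; period 3)
generation 5: -oo-oo-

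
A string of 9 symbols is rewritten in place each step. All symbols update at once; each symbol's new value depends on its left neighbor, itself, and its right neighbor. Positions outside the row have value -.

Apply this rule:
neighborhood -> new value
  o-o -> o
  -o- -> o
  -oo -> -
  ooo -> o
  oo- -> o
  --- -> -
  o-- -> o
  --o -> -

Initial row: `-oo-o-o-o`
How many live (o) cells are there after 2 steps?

6

--ooooooo
---oooooo
count of o: 6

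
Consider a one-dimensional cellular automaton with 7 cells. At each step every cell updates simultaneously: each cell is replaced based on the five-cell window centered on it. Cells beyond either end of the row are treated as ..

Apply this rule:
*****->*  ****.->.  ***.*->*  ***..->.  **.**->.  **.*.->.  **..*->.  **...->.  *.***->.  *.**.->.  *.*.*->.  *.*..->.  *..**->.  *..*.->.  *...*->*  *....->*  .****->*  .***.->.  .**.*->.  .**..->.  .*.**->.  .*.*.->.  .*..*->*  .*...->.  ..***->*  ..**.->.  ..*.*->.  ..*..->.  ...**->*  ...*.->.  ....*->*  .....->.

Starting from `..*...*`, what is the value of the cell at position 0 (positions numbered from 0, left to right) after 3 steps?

step 1: *...*..
step 2: ..*...*  (repeats step 0; period 2)
step 3: *...*..
position 0 holds *

*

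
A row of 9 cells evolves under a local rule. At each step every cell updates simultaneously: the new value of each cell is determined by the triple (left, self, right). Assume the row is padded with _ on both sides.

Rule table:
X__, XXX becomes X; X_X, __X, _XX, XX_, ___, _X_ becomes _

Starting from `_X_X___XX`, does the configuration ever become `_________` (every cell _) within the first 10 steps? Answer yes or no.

____X____
_____X___
______X__
_______X_
________X
_________
all cells are _ at step 6

yes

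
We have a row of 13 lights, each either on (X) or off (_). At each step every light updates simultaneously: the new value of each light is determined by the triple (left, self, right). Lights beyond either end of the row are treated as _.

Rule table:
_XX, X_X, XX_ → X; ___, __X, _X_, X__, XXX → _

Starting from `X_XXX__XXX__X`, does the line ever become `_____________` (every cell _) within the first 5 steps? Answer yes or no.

yes

_XX_X__X_X___
_XXX____X____
_X_X_________
__X__________
_____________
all cells are _ at step 5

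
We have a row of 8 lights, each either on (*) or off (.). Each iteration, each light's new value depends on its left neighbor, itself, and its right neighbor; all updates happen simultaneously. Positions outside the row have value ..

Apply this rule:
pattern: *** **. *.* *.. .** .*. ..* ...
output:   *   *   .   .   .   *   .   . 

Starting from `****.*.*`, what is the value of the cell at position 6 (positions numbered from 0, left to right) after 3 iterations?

.

.***.*.*
..**.*.*
...*.*.*
position 6 holds .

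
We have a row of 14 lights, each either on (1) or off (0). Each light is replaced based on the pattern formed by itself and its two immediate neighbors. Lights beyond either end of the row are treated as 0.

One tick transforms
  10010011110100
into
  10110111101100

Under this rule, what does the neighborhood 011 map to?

1

At position 6 the neighborhood is 011; the next row has 1 there.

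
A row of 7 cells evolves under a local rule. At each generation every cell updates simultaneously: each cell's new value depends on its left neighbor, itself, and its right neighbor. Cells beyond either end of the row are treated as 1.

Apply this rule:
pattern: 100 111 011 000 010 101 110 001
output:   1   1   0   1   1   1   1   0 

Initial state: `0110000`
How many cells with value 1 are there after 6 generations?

1011110
1101111
1110111
1111011
1111101
1111110
count of 1: 6

6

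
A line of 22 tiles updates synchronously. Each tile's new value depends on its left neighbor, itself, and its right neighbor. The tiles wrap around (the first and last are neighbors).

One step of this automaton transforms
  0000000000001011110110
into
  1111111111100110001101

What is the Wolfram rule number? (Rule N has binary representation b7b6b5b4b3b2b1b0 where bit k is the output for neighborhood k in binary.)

57

position 15: 111 → 0  (bit 7 = 0)
position 17: 110 → 0  (bit 6 = 0)
position 13: 101 → 1  (bit 5 = 1)
position 21: 100 → 1  (bit 4 = 1)
position 14: 011 → 1  (bit 3 = 1)
position 12: 010 → 0  (bit 2 = 0)
position 11: 001 → 0  (bit 1 = 0)
position 0: 000 → 1  (bit 0 = 1)
bits b7..b0 = 00111001 = 57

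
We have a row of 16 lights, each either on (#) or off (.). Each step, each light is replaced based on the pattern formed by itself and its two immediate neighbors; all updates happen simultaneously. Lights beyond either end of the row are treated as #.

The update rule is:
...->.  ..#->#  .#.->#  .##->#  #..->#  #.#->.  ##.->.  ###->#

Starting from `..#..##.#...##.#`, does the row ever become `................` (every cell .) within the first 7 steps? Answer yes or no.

no

######..##.##..#
#####.###..#.###
####..##.###.###
###.###..##..###
##..##.###.#####
#.###..##..#####
..##.###.#######
step 7 is ..##.###.#######, still not uniform .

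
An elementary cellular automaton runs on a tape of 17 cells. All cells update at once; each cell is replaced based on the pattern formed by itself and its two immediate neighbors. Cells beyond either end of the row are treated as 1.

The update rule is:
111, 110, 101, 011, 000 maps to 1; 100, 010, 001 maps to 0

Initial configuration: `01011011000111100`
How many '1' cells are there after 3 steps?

15

step 1: 10111111010111100
step 2: 11111111101111100
step 3: 11111111111111100
count of 1: 15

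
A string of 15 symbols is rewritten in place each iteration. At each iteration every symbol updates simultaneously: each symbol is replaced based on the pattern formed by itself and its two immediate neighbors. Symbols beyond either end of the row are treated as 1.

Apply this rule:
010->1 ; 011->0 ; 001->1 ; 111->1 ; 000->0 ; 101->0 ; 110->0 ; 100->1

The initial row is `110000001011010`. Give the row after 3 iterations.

110011111111000

101000011000010
001100100100110
110011111111000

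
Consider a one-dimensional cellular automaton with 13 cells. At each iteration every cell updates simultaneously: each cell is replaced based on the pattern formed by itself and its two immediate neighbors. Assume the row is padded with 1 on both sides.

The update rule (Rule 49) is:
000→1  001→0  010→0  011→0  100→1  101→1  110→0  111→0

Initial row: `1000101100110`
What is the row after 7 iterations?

iteration 1: 0110010010001
iteration 2: 1001001001100
iteration 3: 0100100100010
iteration 4: 1010010011001
iteration 5: 0101001000100
iteration 6: 1010100110010
iteration 7: 0101010001001

0101010001001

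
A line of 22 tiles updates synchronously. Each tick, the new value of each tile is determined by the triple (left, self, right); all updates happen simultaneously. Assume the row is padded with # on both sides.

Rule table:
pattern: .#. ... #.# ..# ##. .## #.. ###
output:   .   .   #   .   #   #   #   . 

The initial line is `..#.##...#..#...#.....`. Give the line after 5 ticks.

#..####...#..#...#....
##.#..##...#..#...#...
.##.#.###...#..#...#..
####.##.##...#..#...#.
...########...#..#...#

...########...#..#...#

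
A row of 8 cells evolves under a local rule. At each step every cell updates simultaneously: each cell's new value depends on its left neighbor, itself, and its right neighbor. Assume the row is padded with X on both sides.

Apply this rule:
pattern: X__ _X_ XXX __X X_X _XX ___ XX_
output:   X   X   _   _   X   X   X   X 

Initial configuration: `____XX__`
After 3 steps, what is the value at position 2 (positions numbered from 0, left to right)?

X

XXX_XXX_
__XXX_XX
X_X_XXX_
position 2 holds X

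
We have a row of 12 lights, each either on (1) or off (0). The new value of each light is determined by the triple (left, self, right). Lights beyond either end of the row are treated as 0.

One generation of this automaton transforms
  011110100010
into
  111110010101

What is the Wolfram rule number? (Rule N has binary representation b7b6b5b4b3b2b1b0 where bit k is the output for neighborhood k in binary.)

position 2: 111 → 1  (bit 7 = 1)
position 4: 110 → 1  (bit 6 = 1)
position 5: 101 → 0  (bit 5 = 0)
position 7: 100 → 1  (bit 4 = 1)
position 1: 011 → 1  (bit 3 = 1)
position 6: 010 → 0  (bit 2 = 0)
position 0: 001 → 1  (bit 1 = 1)
position 8: 000 → 0  (bit 0 = 0)
bits b7..b0 = 11011010 = 218

218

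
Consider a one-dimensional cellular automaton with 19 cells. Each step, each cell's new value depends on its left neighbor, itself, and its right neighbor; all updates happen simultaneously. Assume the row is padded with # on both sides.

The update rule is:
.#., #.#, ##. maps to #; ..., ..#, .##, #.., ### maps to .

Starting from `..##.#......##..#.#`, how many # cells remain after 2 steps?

4

...###.......#..##.
.....#.......#...##
count of #: 4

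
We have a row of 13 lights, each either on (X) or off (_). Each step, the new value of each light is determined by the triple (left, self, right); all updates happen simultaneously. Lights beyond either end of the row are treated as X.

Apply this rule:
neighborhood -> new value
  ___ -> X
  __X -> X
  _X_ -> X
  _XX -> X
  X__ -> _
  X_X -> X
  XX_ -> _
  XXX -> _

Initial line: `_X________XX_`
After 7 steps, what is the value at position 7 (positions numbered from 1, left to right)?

XX_XXXXXXXX_X
__XX_______XX
_XX__XXXXXXX_
XX__XX______X
___XX__XXXXXX
_XXX__XX_____
XX___XX__XXXX
position 7 holds X

X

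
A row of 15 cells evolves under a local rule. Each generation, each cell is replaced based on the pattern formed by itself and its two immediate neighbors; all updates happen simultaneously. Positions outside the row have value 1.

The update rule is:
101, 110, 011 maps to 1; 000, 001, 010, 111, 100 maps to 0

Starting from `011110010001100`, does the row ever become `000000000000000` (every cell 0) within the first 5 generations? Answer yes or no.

no

generation 1: 110010000001100
generation 2: 010000000001100
generation 3: 100000000001100
generation 4: 100000000001100  (fixed point — unchanged through generation 5)
generation 5 is 100000000001100, still not uniform 0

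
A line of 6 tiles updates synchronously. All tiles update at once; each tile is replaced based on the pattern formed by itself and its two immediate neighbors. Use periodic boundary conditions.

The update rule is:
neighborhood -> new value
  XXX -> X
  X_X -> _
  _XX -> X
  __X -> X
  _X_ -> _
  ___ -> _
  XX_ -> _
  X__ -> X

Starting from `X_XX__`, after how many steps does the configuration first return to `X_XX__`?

3

__X_XX
XX__X_
X_XX__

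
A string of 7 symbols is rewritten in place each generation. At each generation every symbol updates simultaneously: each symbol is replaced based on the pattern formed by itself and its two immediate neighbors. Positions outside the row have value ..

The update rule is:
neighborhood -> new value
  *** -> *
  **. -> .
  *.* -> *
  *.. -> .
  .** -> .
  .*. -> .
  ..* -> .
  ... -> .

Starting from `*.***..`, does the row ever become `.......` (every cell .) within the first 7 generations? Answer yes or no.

.*.*...
..*....
.......
all cells are . at generation 3

yes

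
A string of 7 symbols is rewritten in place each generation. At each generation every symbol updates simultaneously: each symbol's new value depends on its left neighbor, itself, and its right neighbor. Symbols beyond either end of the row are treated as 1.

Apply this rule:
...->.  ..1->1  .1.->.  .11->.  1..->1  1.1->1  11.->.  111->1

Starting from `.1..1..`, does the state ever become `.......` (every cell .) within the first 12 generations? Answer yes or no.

1.11.11
.1..1.1
1.11.1.
.1..1.1  (repeats generation 2; period 2)
generation 12: .1..1.1
generation 12 is .1..1.1, still not uniform .

no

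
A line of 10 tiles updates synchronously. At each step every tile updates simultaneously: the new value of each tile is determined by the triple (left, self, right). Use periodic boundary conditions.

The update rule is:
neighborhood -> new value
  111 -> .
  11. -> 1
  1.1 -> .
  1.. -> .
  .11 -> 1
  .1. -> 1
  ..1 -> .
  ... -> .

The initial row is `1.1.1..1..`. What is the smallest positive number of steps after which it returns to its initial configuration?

step 1: 1.1.1..1..

1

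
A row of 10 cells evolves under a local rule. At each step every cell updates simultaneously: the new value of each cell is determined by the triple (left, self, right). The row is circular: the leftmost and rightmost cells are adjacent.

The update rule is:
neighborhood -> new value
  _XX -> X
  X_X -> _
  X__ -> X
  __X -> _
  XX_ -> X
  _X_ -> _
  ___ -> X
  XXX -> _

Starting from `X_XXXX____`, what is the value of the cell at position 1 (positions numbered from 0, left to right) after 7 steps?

X

step 1: __X__XXXX_
step 2: X__X_X__XX
step 3: XX____X_X_
step 4: XXXXX_____
step 5: X___XXXXX_
step 6: _XX_X___X_
step 7: _XX__XX__X
position 1 holds X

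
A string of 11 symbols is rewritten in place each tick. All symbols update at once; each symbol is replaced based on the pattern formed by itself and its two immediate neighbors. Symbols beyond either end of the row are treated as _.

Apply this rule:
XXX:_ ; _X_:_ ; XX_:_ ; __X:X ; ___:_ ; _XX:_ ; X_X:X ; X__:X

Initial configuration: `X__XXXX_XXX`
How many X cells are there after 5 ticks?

6

_XX____X___
X__X__X_X__
_XX_XX_X_X_
X__X__X_X_X
_XX_XX_X_X_
count of X: 6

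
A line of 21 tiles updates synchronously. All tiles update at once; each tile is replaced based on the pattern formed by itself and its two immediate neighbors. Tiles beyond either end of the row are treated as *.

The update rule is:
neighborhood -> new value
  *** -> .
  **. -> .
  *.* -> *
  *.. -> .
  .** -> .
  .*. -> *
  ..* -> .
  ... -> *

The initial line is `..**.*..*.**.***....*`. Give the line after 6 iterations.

..**......*******....

....**..**..*....**..
.**.........*.**.....
*...*******.**...***.
..*........*...*....*
..*.******.*.*.*.**..
..**......*******....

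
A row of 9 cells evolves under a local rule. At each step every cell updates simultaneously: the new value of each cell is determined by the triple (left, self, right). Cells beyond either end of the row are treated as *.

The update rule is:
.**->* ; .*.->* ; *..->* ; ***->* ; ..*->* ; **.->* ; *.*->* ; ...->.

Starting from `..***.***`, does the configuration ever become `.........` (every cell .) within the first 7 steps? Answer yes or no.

no

*********
*********  (fixed point — unchanged through step 7)
step 7 is *********, still not uniform .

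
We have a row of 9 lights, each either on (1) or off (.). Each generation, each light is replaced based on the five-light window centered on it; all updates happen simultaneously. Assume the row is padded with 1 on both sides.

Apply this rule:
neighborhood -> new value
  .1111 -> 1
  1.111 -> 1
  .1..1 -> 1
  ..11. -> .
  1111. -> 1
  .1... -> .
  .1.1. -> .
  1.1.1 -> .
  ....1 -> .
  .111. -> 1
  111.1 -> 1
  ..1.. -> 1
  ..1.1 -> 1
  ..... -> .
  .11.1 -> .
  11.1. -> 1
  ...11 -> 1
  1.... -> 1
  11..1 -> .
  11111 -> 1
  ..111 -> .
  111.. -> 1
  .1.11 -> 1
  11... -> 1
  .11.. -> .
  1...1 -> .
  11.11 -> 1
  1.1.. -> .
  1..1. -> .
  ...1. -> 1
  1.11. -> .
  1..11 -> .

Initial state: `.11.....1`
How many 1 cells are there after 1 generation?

4

1..11..1.
count of 1: 4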